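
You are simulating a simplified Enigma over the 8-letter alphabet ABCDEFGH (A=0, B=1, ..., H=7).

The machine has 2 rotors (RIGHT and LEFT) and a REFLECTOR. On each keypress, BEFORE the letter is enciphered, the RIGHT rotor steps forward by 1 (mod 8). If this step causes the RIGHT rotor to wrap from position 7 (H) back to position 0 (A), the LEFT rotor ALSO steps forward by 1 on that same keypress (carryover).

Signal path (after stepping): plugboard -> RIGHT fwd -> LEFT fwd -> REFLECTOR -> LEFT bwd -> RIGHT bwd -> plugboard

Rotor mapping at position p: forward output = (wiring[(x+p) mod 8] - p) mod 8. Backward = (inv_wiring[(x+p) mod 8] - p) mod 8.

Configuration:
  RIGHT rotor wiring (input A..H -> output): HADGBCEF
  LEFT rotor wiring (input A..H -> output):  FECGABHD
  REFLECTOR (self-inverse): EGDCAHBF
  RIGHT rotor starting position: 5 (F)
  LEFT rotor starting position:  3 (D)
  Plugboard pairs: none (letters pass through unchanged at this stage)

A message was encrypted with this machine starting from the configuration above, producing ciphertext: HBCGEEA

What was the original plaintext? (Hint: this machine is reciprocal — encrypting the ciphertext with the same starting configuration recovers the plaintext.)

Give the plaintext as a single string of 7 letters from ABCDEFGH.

Char 1 ('H'): step: R->6, L=3; H->plug->H->R->E->L->A->refl->E->L'->D->R'->G->plug->G
Char 2 ('B'): step: R->7, L=3; B->plug->B->R->A->L->D->refl->C->L'->F->R'->H->plug->H
Char 3 ('C'): step: R->0, L->4 (L advanced); C->plug->C->R->D->L->H->refl->F->L'->B->R'->E->plug->E
Char 4 ('G'): step: R->1, L=4; G->plug->G->R->E->L->B->refl->G->L'->G->R'->H->plug->H
Char 5 ('E'): step: R->2, L=4; E->plug->E->R->C->L->D->refl->C->L'->H->R'->C->plug->C
Char 6 ('E'): step: R->3, L=4; E->plug->E->R->C->L->D->refl->C->L'->H->R'->C->plug->C
Char 7 ('A'): step: R->4, L=4; A->plug->A->R->F->L->A->refl->E->L'->A->R'->C->plug->C

Answer: GHEHCCC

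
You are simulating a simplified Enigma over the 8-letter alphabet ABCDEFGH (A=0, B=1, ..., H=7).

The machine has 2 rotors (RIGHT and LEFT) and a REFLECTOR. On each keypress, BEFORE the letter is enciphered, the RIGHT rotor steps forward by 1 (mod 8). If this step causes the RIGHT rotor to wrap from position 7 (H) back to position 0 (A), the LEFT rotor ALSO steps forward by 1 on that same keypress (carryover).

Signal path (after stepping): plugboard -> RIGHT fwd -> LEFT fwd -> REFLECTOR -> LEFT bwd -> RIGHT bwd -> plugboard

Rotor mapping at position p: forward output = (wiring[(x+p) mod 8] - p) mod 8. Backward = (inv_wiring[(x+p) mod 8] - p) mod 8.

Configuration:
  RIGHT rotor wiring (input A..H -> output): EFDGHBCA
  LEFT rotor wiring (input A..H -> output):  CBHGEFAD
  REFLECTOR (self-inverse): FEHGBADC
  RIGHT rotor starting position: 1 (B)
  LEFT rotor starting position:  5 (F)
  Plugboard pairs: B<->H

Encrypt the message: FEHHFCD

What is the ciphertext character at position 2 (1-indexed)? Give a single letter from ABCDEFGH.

Char 1 ('F'): step: R->2, L=5; F->plug->F->R->G->L->B->refl->E->L'->E->R'->B->plug->H
Char 2 ('E'): step: R->3, L=5; E->plug->E->R->F->L->C->refl->H->L'->H->R'->D->plug->D

D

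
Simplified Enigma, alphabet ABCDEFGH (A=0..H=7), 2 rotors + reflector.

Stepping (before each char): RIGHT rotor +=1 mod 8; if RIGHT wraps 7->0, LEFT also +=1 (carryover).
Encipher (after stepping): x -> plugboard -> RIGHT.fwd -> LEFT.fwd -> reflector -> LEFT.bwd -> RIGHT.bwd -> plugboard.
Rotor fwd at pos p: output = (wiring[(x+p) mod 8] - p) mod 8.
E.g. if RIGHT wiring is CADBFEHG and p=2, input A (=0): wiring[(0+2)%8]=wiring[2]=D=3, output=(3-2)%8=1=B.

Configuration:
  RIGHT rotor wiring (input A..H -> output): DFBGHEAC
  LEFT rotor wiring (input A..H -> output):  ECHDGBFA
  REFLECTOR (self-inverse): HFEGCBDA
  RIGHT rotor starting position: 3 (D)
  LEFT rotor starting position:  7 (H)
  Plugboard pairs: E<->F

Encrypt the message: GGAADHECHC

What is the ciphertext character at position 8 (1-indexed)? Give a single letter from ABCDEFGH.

Char 1 ('G'): step: R->4, L=7; G->plug->G->R->F->L->H->refl->A->L'->D->R'->A->plug->A
Char 2 ('G'): step: R->5, L=7; G->plug->G->R->B->L->F->refl->B->L'->A->R'->E->plug->F
Char 3 ('A'): step: R->6, L=7; A->plug->A->R->C->L->D->refl->G->L'->H->R'->D->plug->D
Char 4 ('A'): step: R->7, L=7; A->plug->A->R->D->L->A->refl->H->L'->F->R'->G->plug->G
Char 5 ('D'): step: R->0, L->0 (L advanced); D->plug->D->R->G->L->F->refl->B->L'->F->R'->B->plug->B
Char 6 ('H'): step: R->1, L=0; H->plug->H->R->C->L->H->refl->A->L'->H->R'->F->plug->E
Char 7 ('E'): step: R->2, L=0; E->plug->F->R->A->L->E->refl->C->L'->B->R'->G->plug->G
Char 8 ('C'): step: R->3, L=0; C->plug->C->R->B->L->C->refl->E->L'->A->R'->F->plug->E

E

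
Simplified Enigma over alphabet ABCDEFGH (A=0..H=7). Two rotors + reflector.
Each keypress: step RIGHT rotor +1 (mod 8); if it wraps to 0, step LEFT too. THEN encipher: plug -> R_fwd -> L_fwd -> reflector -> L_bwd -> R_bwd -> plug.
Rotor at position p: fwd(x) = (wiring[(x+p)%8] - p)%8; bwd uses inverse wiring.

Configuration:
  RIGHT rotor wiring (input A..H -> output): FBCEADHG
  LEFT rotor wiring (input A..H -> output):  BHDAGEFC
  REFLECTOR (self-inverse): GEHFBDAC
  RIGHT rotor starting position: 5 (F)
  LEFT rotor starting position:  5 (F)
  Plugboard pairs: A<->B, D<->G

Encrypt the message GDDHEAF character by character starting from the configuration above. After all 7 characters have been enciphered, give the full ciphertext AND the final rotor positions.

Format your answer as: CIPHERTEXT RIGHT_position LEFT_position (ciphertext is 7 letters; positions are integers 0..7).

Answer: CHHEBCH 4 6

Derivation:
Char 1 ('G'): step: R->6, L=5; G->plug->D->R->D->L->E->refl->B->L'->H->R'->C->plug->C
Char 2 ('D'): step: R->7, L=5; D->plug->G->R->E->L->C->refl->H->L'->A->R'->H->plug->H
Char 3 ('D'): step: R->0, L->6 (L advanced); D->plug->G->R->H->L->G->refl->A->L'->G->R'->H->plug->H
Char 4 ('H'): step: R->1, L=6; H->plug->H->R->E->L->F->refl->D->L'->C->R'->E->plug->E
Char 5 ('E'): step: R->2, L=6; E->plug->E->R->F->L->C->refl->H->L'->A->R'->A->plug->B
Char 6 ('A'): step: R->3, L=6; A->plug->B->R->F->L->C->refl->H->L'->A->R'->C->plug->C
Char 7 ('F'): step: R->4, L=6; F->plug->F->R->F->L->C->refl->H->L'->A->R'->H->plug->H
Final: ciphertext=CHHEBCH, RIGHT=4, LEFT=6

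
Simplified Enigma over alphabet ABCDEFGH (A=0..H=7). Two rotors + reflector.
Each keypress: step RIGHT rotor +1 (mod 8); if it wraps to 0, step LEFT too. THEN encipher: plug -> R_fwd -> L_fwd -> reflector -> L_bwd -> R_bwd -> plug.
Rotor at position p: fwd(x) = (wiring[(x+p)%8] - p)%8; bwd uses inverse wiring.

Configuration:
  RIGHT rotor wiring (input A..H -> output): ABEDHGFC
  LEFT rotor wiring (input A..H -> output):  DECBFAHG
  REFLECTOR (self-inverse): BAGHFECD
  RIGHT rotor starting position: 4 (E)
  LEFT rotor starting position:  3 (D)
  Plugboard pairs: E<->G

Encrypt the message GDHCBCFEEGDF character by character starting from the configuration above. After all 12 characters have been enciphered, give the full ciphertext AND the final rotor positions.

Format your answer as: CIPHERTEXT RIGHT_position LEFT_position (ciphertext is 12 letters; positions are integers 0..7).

Char 1 ('G'): step: R->5, L=3; G->plug->E->R->E->L->D->refl->H->L'->H->R'->F->plug->F
Char 2 ('D'): step: R->6, L=3; D->plug->D->R->D->L->E->refl->F->L'->C->R'->C->plug->C
Char 3 ('H'): step: R->7, L=3; H->plug->H->R->G->L->B->refl->A->L'->F->R'->D->plug->D
Char 4 ('C'): step: R->0, L->4 (L advanced); C->plug->C->R->E->L->H->refl->D->L'->C->R'->H->plug->H
Char 5 ('B'): step: R->1, L=4; B->plug->B->R->D->L->C->refl->G->L'->G->R'->D->plug->D
Char 6 ('C'): step: R->2, L=4; C->plug->C->R->F->L->A->refl->B->L'->A->R'->F->plug->F
Char 7 ('F'): step: R->3, L=4; F->plug->F->R->F->L->A->refl->B->L'->A->R'->A->plug->A
Char 8 ('E'): step: R->4, L=4; E->plug->G->R->A->L->B->refl->A->L'->F->R'->F->plug->F
Char 9 ('E'): step: R->5, L=4; E->plug->G->R->G->L->G->refl->C->L'->D->R'->D->plug->D
Char 10 ('G'): step: R->6, L=4; G->plug->E->R->G->L->G->refl->C->L'->D->R'->D->plug->D
Char 11 ('D'): step: R->7, L=4; D->plug->D->R->F->L->A->refl->B->L'->A->R'->F->plug->F
Char 12 ('F'): step: R->0, L->5 (L advanced); F->plug->F->R->G->L->E->refl->F->L'->F->R'->G->plug->E
Final: ciphertext=FCDHDFAFDDFE, RIGHT=0, LEFT=5

Answer: FCDHDFAFDDFE 0 5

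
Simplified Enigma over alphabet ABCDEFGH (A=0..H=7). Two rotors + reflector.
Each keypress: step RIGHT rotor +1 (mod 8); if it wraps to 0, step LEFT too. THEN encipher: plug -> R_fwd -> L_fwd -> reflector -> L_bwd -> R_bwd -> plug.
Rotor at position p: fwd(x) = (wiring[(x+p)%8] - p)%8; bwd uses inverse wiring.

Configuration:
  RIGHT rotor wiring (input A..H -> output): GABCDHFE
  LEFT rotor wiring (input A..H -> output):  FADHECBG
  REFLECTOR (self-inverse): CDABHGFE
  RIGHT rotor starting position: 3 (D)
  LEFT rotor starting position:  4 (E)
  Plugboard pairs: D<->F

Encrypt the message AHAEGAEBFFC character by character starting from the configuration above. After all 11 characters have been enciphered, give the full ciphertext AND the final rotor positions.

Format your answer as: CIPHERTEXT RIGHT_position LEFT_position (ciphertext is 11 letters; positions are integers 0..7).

Answer: DGDGBCHGGCG 6 5

Derivation:
Char 1 ('A'): step: R->4, L=4; A->plug->A->R->H->L->D->refl->B->L'->E->R'->F->plug->D
Char 2 ('H'): step: R->5, L=4; H->plug->H->R->G->L->H->refl->E->L'->F->R'->G->plug->G
Char 3 ('A'): step: R->6, L=4; A->plug->A->R->H->L->D->refl->B->L'->E->R'->F->plug->D
Char 4 ('E'): step: R->7, L=4; E->plug->E->R->D->L->C->refl->A->L'->A->R'->G->plug->G
Char 5 ('G'): step: R->0, L->5 (L advanced); G->plug->G->R->F->L->G->refl->F->L'->A->R'->B->plug->B
Char 6 ('A'): step: R->1, L=5; A->plug->A->R->H->L->H->refl->E->L'->B->R'->C->plug->C
Char 7 ('E'): step: R->2, L=5; E->plug->E->R->D->L->A->refl->C->L'->G->R'->H->plug->H
Char 8 ('B'): step: R->3, L=5; B->plug->B->R->A->L->F->refl->G->L'->F->R'->G->plug->G
Char 9 ('F'): step: R->4, L=5; F->plug->D->R->A->L->F->refl->G->L'->F->R'->G->plug->G
Char 10 ('F'): step: R->5, L=5; F->plug->D->R->B->L->E->refl->H->L'->H->R'->C->plug->C
Char 11 ('C'): step: R->6, L=5; C->plug->C->R->A->L->F->refl->G->L'->F->R'->G->plug->G
Final: ciphertext=DGDGBCHGGCG, RIGHT=6, LEFT=5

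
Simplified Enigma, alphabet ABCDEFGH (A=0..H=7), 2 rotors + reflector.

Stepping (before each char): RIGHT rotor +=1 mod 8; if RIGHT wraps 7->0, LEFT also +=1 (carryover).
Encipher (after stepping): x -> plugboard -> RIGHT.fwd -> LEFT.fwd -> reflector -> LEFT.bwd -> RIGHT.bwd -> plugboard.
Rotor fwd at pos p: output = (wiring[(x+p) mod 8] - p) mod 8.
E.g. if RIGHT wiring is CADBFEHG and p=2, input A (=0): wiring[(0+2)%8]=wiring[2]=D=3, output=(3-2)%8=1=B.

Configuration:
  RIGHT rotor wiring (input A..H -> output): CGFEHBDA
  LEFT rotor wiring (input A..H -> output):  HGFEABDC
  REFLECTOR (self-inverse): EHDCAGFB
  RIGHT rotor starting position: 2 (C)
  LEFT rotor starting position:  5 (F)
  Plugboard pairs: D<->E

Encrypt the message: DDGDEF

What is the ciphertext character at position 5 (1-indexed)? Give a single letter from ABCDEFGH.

Char 1 ('D'): step: R->3, L=5; D->plug->E->R->F->L->A->refl->E->L'->A->R'->D->plug->E
Char 2 ('D'): step: R->4, L=5; D->plug->E->R->G->L->H->refl->B->L'->E->R'->D->plug->E
Char 3 ('G'): step: R->5, L=5; G->plug->G->R->H->L->D->refl->C->L'->D->R'->C->plug->C
Char 4 ('D'): step: R->6, L=5; D->plug->E->R->H->L->D->refl->C->L'->D->R'->H->plug->H
Char 5 ('E'): step: R->7, L=5; E->plug->D->R->G->L->H->refl->B->L'->E->R'->H->plug->H

H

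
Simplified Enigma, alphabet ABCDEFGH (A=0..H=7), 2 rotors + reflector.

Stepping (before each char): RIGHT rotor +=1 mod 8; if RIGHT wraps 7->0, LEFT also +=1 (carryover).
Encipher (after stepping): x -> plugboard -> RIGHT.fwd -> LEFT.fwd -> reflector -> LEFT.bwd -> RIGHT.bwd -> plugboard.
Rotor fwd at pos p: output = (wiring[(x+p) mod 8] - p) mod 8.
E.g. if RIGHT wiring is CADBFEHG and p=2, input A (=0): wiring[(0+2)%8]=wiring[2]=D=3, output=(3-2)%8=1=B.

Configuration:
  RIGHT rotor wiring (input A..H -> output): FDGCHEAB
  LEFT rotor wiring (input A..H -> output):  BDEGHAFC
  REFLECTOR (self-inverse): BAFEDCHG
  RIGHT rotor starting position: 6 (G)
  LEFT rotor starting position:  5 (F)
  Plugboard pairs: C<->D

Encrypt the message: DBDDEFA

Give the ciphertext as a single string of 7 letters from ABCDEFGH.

Answer: GEAECAB

Derivation:
Char 1 ('D'): step: R->7, L=5; D->plug->C->R->E->L->G->refl->H->L'->F->R'->G->plug->G
Char 2 ('B'): step: R->0, L->6 (L advanced); B->plug->B->R->D->L->F->refl->C->L'->H->R'->E->plug->E
Char 3 ('D'): step: R->1, L=6; D->plug->C->R->B->L->E->refl->D->L'->C->R'->A->plug->A
Char 4 ('D'): step: R->2, L=6; D->plug->C->R->F->L->A->refl->B->L'->G->R'->E->plug->E
Char 5 ('E'): step: R->3, L=6; E->plug->E->R->G->L->B->refl->A->L'->F->R'->D->plug->C
Char 6 ('F'): step: R->4, L=6; F->plug->F->R->H->L->C->refl->F->L'->D->R'->A->plug->A
Char 7 ('A'): step: R->5, L=6; A->plug->A->R->H->L->C->refl->F->L'->D->R'->B->plug->B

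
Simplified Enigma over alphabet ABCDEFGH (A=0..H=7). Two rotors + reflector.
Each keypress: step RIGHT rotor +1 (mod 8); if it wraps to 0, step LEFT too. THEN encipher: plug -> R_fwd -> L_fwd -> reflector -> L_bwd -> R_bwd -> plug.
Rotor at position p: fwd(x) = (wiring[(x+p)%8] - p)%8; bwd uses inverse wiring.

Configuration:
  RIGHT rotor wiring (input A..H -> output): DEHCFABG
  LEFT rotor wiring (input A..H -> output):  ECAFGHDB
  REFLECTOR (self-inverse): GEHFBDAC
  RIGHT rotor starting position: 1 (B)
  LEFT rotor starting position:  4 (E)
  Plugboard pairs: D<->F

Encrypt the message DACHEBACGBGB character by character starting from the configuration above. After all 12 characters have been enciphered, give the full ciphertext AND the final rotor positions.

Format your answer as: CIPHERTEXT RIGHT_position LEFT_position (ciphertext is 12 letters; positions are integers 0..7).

Answer: AFBDACDBFADG 5 5

Derivation:
Char 1 ('D'): step: R->2, L=4; D->plug->F->R->E->L->A->refl->G->L'->F->R'->A->plug->A
Char 2 ('A'): step: R->3, L=4; A->plug->A->R->H->L->B->refl->E->L'->G->R'->D->plug->F
Char 3 ('C'): step: R->4, L=4; C->plug->C->R->F->L->G->refl->A->L'->E->R'->B->plug->B
Char 4 ('H'): step: R->5, L=4; H->plug->H->R->A->L->C->refl->H->L'->C->R'->F->plug->D
Char 5 ('E'): step: R->6, L=4; E->plug->E->R->B->L->D->refl->F->L'->D->R'->A->plug->A
Char 6 ('B'): step: R->7, L=4; B->plug->B->R->E->L->A->refl->G->L'->F->R'->C->plug->C
Char 7 ('A'): step: R->0, L->5 (L advanced); A->plug->A->R->D->L->H->refl->C->L'->A->R'->F->plug->D
Char 8 ('C'): step: R->1, L=5; C->plug->C->R->B->L->G->refl->A->L'->G->R'->B->plug->B
Char 9 ('G'): step: R->2, L=5; G->plug->G->R->B->L->G->refl->A->L'->G->R'->D->plug->F
Char 10 ('B'): step: R->3, L=5; B->plug->B->R->C->L->E->refl->B->L'->H->R'->A->plug->A
Char 11 ('G'): step: R->4, L=5; G->plug->G->R->D->L->H->refl->C->L'->A->R'->F->plug->D
Char 12 ('B'): step: R->5, L=5; B->plug->B->R->E->L->F->refl->D->L'->F->R'->G->plug->G
Final: ciphertext=AFBDACDBFADG, RIGHT=5, LEFT=5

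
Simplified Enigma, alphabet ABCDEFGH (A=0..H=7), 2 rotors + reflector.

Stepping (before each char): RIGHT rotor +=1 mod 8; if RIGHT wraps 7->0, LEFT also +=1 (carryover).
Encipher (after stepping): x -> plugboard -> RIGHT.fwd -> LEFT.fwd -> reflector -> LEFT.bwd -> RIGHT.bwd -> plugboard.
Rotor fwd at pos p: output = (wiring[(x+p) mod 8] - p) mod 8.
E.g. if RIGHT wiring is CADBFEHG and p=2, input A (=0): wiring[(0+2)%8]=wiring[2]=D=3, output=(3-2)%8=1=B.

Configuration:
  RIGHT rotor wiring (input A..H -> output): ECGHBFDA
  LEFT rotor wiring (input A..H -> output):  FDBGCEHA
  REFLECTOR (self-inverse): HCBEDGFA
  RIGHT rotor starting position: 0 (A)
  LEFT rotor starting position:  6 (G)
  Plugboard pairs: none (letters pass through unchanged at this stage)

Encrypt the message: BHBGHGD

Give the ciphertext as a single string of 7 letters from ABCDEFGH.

Answer: FEAABHC

Derivation:
Char 1 ('B'): step: R->1, L=6; B->plug->B->R->F->L->A->refl->H->L'->C->R'->F->plug->F
Char 2 ('H'): step: R->2, L=6; H->plug->H->R->A->L->B->refl->C->L'->B->R'->E->plug->E
Char 3 ('B'): step: R->3, L=6; B->plug->B->R->G->L->E->refl->D->L'->E->R'->A->plug->A
Char 4 ('G'): step: R->4, L=6; G->plug->G->R->C->L->H->refl->A->L'->F->R'->A->plug->A
Char 5 ('H'): step: R->5, L=6; H->plug->H->R->E->L->D->refl->E->L'->G->R'->B->plug->B
Char 6 ('G'): step: R->6, L=6; G->plug->G->R->D->L->F->refl->G->L'->H->R'->H->plug->H
Char 7 ('D'): step: R->7, L=6; D->plug->D->R->H->L->G->refl->F->L'->D->R'->C->plug->C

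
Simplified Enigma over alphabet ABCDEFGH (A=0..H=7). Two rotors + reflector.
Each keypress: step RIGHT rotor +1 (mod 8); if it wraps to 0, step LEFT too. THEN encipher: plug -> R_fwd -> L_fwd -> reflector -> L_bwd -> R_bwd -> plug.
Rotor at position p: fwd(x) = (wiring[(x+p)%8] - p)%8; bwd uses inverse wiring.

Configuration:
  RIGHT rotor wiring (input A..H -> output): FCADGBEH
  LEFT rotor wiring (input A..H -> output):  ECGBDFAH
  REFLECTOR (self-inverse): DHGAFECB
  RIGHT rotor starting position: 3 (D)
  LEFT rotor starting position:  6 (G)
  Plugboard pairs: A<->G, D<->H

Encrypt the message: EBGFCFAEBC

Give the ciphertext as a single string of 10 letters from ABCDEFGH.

Char 1 ('E'): step: R->4, L=6; E->plug->E->R->B->L->B->refl->H->L'->H->R'->H->plug->D
Char 2 ('B'): step: R->5, L=6; B->plug->B->R->H->L->H->refl->B->L'->B->R'->H->plug->D
Char 3 ('G'): step: R->6, L=6; G->plug->A->R->G->L->F->refl->E->L'->D->R'->H->plug->D
Char 4 ('F'): step: R->7, L=6; F->plug->F->R->H->L->H->refl->B->L'->B->R'->D->plug->H
Char 5 ('C'): step: R->0, L->7 (L advanced); C->plug->C->R->A->L->A->refl->D->L'->C->R'->B->plug->B
Char 6 ('F'): step: R->1, L=7; F->plug->F->R->D->L->H->refl->B->L'->H->R'->B->plug->B
Char 7 ('A'): step: R->2, L=7; A->plug->G->R->D->L->H->refl->B->L'->H->R'->D->plug->H
Char 8 ('E'): step: R->3, L=7; E->plug->E->R->E->L->C->refl->G->L'->G->R'->C->plug->C
Char 9 ('B'): step: R->4, L=7; B->plug->B->R->F->L->E->refl->F->L'->B->R'->E->plug->E
Char 10 ('C'): step: R->5, L=7; C->plug->C->R->C->L->D->refl->A->L'->A->R'->D->plug->H

Answer: DDDHBBHCEH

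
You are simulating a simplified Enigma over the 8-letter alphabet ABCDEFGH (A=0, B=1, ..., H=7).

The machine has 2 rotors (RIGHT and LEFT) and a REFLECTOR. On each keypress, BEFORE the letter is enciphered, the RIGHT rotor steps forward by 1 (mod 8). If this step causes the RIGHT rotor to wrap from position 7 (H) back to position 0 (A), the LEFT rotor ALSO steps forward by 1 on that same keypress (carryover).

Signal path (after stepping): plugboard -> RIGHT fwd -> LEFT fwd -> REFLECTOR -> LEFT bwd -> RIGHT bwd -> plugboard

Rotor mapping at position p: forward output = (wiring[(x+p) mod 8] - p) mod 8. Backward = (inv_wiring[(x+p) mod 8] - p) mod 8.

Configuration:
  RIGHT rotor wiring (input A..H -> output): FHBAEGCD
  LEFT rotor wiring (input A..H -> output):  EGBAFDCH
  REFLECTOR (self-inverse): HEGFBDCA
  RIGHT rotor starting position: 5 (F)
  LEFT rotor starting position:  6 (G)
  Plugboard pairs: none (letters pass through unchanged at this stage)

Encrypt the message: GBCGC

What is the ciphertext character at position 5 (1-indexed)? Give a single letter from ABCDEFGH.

Char 1 ('G'): step: R->6, L=6; G->plug->G->R->G->L->H->refl->A->L'->D->R'->E->plug->E
Char 2 ('B'): step: R->7, L=6; B->plug->B->R->G->L->H->refl->A->L'->D->R'->H->plug->H
Char 3 ('C'): step: R->0, L->7 (L advanced); C->plug->C->R->B->L->F->refl->D->L'->H->R'->B->plug->B
Char 4 ('G'): step: R->1, L=7; G->plug->G->R->C->L->H->refl->A->L'->A->R'->B->plug->B
Char 5 ('C'): step: R->2, L=7; C->plug->C->R->C->L->H->refl->A->L'->A->R'->E->plug->E

E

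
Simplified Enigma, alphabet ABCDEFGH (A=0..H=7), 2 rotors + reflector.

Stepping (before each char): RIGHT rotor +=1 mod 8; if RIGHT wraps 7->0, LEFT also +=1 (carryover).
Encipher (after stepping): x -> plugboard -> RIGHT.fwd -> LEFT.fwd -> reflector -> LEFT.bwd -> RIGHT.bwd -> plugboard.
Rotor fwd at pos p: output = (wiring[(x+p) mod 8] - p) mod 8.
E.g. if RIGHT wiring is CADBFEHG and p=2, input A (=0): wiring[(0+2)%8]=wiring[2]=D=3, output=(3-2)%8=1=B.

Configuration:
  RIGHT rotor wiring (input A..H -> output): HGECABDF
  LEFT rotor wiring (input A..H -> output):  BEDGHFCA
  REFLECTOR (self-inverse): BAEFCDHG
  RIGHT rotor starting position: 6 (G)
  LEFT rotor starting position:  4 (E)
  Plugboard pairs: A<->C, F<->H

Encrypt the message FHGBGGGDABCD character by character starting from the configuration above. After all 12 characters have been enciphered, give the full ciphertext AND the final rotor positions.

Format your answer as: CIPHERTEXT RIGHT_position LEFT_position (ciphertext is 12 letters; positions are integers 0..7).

Char 1 ('F'): step: R->7, L=4; F->plug->H->R->E->L->F->refl->D->L'->A->R'->B->plug->B
Char 2 ('H'): step: R->0, L->5 (L advanced); H->plug->F->R->B->L->F->refl->D->L'->C->R'->D->plug->D
Char 3 ('G'): step: R->1, L=5; G->plug->G->R->E->L->H->refl->G->L'->F->R'->A->plug->C
Char 4 ('B'): step: R->2, L=5; B->plug->B->R->A->L->A->refl->B->L'->G->R'->C->plug->A
Char 5 ('G'): step: R->3, L=5; G->plug->G->R->D->L->E->refl->C->L'->H->R'->A->plug->C
Char 6 ('G'): step: R->4, L=5; G->plug->G->R->A->L->A->refl->B->L'->G->R'->H->plug->F
Char 7 ('G'): step: R->5, L=5; G->plug->G->R->F->L->G->refl->H->L'->E->R'->A->plug->C
Char 8 ('D'): step: R->6, L=5; D->plug->D->R->A->L->A->refl->B->L'->G->R'->E->plug->E
Char 9 ('A'): step: R->7, L=5; A->plug->C->R->H->L->C->refl->E->L'->D->R'->E->plug->E
Char 10 ('B'): step: R->0, L->6 (L advanced); B->plug->B->R->G->L->B->refl->A->L'->F->R'->H->plug->F
Char 11 ('C'): step: R->1, L=6; C->plug->A->R->F->L->A->refl->B->L'->G->R'->H->plug->F
Char 12 ('D'): step: R->2, L=6; D->plug->D->R->H->L->H->refl->G->L'->D->R'->F->plug->H
Final: ciphertext=BDCACFCEEFFH, RIGHT=2, LEFT=6

Answer: BDCACFCEEFFH 2 6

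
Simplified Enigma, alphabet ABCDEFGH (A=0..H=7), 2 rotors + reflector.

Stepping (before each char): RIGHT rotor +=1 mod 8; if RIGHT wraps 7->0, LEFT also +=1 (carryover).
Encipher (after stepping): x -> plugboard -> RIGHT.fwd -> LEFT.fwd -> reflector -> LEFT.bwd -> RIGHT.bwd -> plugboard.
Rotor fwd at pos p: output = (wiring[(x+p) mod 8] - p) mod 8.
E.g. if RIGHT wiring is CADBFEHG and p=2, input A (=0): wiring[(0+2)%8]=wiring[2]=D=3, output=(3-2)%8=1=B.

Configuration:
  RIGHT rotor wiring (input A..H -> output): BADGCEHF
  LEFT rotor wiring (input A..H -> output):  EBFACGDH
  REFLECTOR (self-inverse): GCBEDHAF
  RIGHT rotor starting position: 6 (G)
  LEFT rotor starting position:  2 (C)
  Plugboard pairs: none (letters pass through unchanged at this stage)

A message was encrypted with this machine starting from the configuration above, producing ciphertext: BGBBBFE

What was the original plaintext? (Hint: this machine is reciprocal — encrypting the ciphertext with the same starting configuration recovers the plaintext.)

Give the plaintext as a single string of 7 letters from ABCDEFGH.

Char 1 ('B'): step: R->7, L=2; B->plug->B->R->C->L->A->refl->G->L'->B->R'->C->plug->C
Char 2 ('G'): step: R->0, L->3 (L advanced); G->plug->G->R->H->L->C->refl->B->L'->F->R'->H->plug->H
Char 3 ('B'): step: R->1, L=3; B->plug->B->R->C->L->D->refl->E->L'->E->R'->G->plug->G
Char 4 ('B'): step: R->2, L=3; B->plug->B->R->E->L->E->refl->D->L'->C->R'->D->plug->D
Char 5 ('B'): step: R->3, L=3; B->plug->B->R->H->L->C->refl->B->L'->F->R'->G->plug->G
Char 6 ('F'): step: R->4, L=3; F->plug->F->R->E->L->E->refl->D->L'->C->R'->H->plug->H
Char 7 ('E'): step: R->5, L=3; E->plug->E->R->D->L->A->refl->G->L'->G->R'->F->plug->F

Answer: CHGDGHF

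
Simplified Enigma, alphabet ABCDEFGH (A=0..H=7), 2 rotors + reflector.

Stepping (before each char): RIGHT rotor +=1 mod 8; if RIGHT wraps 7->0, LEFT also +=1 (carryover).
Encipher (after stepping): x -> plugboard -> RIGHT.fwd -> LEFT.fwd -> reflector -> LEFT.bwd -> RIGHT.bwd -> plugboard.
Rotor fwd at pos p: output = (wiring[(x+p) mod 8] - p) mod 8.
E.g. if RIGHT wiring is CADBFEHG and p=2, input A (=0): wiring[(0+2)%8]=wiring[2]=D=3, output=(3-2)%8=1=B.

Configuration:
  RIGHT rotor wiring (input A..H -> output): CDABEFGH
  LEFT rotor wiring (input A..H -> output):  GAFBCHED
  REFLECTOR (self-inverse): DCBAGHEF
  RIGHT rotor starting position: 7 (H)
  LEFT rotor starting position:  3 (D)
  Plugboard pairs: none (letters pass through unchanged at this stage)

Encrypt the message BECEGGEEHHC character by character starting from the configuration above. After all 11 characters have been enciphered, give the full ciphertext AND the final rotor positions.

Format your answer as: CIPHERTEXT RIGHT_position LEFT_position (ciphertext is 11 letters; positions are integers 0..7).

Char 1 ('B'): step: R->0, L->4 (L advanced); B->plug->B->R->D->L->H->refl->F->L'->H->R'->H->plug->H
Char 2 ('E'): step: R->1, L=4; E->plug->E->R->E->L->C->refl->B->L'->G->R'->G->plug->G
Char 3 ('C'): step: R->2, L=4; C->plug->C->R->C->L->A->refl->D->L'->B->R'->H->plug->H
Char 4 ('E'): step: R->3, L=4; E->plug->E->R->E->L->C->refl->B->L'->G->R'->A->plug->A
Char 5 ('G'): step: R->4, L=4; G->plug->G->R->E->L->C->refl->B->L'->G->R'->E->plug->E
Char 6 ('G'): step: R->5, L=4; G->plug->G->R->E->L->C->refl->B->L'->G->R'->E->plug->E
Char 7 ('E'): step: R->6, L=4; E->plug->E->R->C->L->A->refl->D->L'->B->R'->B->plug->B
Char 8 ('E'): step: R->7, L=4; E->plug->E->R->C->L->A->refl->D->L'->B->R'->D->plug->D
Char 9 ('H'): step: R->0, L->5 (L advanced); H->plug->H->R->H->L->F->refl->H->L'->B->R'->D->plug->D
Char 10 ('H'): step: R->1, L=5; H->plug->H->R->B->L->H->refl->F->L'->H->R'->B->plug->B
Char 11 ('C'): step: R->2, L=5; C->plug->C->R->C->L->G->refl->E->L'->G->R'->A->plug->A
Final: ciphertext=HGHAEEBDDBA, RIGHT=2, LEFT=5

Answer: HGHAEEBDDBA 2 5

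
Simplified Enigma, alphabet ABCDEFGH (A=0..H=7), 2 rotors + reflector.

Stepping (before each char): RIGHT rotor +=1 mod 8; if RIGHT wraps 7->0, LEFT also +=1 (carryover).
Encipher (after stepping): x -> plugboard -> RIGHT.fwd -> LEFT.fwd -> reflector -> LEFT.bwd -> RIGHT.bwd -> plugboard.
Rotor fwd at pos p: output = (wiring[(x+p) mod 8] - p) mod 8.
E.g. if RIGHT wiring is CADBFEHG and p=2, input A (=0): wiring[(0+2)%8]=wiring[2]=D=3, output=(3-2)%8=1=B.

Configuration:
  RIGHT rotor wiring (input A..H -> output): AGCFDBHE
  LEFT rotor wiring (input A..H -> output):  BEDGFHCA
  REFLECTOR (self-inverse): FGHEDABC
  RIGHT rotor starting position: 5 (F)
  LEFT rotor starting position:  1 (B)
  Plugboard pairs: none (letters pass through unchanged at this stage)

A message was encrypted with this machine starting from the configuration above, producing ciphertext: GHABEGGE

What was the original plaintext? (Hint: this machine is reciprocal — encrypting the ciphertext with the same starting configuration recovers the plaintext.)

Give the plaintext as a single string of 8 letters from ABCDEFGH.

Answer: EDDDADAB

Derivation:
Char 1 ('G'): step: R->6, L=1; G->plug->G->R->F->L->B->refl->G->L'->E->R'->E->plug->E
Char 2 ('H'): step: R->7, L=1; H->plug->H->R->A->L->D->refl->E->L'->D->R'->D->plug->D
Char 3 ('A'): step: R->0, L->2 (L advanced); A->plug->A->R->A->L->B->refl->G->L'->F->R'->D->plug->D
Char 4 ('B'): step: R->1, L=2; B->plug->B->R->B->L->E->refl->D->L'->C->R'->D->plug->D
Char 5 ('E'): step: R->2, L=2; E->plug->E->R->F->L->G->refl->B->L'->A->R'->A->plug->A
Char 6 ('G'): step: R->3, L=2; G->plug->G->R->D->L->F->refl->A->L'->E->R'->D->plug->D
Char 7 ('G'): step: R->4, L=2; G->plug->G->R->G->L->H->refl->C->L'->H->R'->A->plug->A
Char 8 ('E'): step: R->5, L=2; E->plug->E->R->B->L->E->refl->D->L'->C->R'->B->plug->B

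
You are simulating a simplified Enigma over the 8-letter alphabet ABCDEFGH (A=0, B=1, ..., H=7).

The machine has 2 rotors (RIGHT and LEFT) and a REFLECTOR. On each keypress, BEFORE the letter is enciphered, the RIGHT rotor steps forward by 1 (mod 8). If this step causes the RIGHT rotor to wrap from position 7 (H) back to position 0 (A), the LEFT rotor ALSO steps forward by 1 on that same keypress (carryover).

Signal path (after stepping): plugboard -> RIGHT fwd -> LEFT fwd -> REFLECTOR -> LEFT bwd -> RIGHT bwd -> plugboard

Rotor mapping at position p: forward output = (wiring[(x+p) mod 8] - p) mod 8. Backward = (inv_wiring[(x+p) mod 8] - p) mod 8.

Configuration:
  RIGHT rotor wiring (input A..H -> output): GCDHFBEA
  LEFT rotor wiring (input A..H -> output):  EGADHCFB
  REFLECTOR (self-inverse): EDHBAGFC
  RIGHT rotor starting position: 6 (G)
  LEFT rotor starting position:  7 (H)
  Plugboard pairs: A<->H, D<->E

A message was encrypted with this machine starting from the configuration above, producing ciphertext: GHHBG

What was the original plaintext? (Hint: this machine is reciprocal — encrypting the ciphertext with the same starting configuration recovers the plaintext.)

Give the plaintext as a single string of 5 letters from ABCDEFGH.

Char 1 ('G'): step: R->7, L=7; G->plug->G->R->C->L->H->refl->C->L'->A->R'->E->plug->D
Char 2 ('H'): step: R->0, L->0 (L advanced); H->plug->A->R->G->L->F->refl->G->L'->B->R'->F->plug->F
Char 3 ('H'): step: R->1, L=0; H->plug->A->R->B->L->G->refl->F->L'->G->R'->C->plug->C
Char 4 ('B'): step: R->2, L=0; B->plug->B->R->F->L->C->refl->H->L'->E->R'->G->plug->G
Char 5 ('G'): step: R->3, L=0; G->plug->G->R->H->L->B->refl->D->L'->D->R'->F->plug->F

Answer: DFCGF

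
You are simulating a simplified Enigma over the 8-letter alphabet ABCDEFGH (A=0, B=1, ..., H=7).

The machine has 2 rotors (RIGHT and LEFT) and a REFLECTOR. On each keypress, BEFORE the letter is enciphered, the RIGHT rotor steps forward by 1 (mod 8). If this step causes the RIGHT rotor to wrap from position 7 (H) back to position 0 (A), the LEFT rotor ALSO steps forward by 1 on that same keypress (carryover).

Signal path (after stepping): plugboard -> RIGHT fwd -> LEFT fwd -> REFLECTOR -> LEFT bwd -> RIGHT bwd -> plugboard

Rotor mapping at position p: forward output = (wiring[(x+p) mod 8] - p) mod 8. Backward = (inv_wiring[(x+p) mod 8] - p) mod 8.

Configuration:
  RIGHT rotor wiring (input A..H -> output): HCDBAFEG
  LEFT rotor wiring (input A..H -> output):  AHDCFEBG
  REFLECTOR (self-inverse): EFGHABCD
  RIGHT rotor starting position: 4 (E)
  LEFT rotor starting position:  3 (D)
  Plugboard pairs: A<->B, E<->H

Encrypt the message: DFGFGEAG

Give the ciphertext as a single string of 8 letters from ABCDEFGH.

Char 1 ('D'): step: R->5, L=3; D->plug->D->R->C->L->B->refl->F->L'->F->R'->E->plug->H
Char 2 ('F'): step: R->6, L=3; F->plug->F->R->D->L->G->refl->C->L'->B->R'->C->plug->C
Char 3 ('G'): step: R->7, L=3; G->plug->G->R->G->L->E->refl->A->L'->H->R'->A->plug->B
Char 4 ('F'): step: R->0, L->4 (L advanced); F->plug->F->R->F->L->D->refl->H->L'->G->R'->H->plug->E
Char 5 ('G'): step: R->1, L=4; G->plug->G->R->F->L->D->refl->H->L'->G->R'->H->plug->E
Char 6 ('E'): step: R->2, L=4; E->plug->H->R->A->L->B->refl->F->L'->C->R'->E->plug->H
Char 7 ('A'): step: R->3, L=4; A->plug->B->R->F->L->D->refl->H->L'->G->R'->A->plug->B
Char 8 ('G'): step: R->4, L=4; G->plug->G->R->H->L->G->refl->C->L'->D->R'->E->plug->H

Answer: HCBEEHBH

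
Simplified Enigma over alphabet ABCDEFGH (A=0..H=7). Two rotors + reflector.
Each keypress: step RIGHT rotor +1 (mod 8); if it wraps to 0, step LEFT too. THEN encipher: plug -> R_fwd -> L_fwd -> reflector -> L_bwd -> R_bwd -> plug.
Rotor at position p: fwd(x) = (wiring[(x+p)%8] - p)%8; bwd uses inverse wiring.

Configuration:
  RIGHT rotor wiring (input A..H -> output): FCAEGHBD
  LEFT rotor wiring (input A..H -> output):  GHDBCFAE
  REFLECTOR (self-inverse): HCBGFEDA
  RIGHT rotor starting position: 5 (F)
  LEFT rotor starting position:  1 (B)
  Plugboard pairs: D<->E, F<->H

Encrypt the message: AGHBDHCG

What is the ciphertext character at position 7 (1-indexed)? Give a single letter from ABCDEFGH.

Char 1 ('A'): step: R->6, L=1; A->plug->A->R->D->L->B->refl->C->L'->B->R'->H->plug->F
Char 2 ('G'): step: R->7, L=1; G->plug->G->R->A->L->G->refl->D->L'->G->R'->B->plug->B
Char 3 ('H'): step: R->0, L->2 (L advanced); H->plug->F->R->H->L->F->refl->E->L'->G->R'->E->plug->D
Char 4 ('B'): step: R->1, L=2; B->plug->B->R->H->L->F->refl->E->L'->G->R'->E->plug->D
Char 5 ('D'): step: R->2, L=2; D->plug->E->R->H->L->F->refl->E->L'->G->R'->A->plug->A
Char 6 ('H'): step: R->3, L=2; H->plug->F->R->C->L->A->refl->H->L'->B->R'->A->plug->A
Char 7 ('C'): step: R->4, L=2; C->plug->C->R->F->L->C->refl->B->L'->A->R'->H->plug->F

F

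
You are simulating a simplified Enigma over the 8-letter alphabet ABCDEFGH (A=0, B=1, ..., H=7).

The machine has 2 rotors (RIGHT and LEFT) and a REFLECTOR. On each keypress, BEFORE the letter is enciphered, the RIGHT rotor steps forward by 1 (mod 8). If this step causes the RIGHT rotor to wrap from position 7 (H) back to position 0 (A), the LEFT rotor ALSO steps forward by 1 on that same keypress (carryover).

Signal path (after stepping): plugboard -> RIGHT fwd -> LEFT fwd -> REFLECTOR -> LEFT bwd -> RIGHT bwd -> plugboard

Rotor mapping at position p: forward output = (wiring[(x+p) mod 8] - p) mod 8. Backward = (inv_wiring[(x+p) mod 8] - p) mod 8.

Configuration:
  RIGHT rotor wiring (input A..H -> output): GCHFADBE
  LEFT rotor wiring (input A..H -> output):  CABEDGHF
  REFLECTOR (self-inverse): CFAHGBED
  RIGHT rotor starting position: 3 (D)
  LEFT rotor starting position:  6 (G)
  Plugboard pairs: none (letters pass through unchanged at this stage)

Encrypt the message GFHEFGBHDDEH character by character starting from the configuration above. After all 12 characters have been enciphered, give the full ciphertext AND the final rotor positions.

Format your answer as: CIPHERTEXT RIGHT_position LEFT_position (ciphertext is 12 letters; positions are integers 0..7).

Char 1 ('G'): step: R->4, L=6; G->plug->G->R->D->L->C->refl->A->L'->H->R'->B->plug->B
Char 2 ('F'): step: R->5, L=6; F->plug->F->R->C->L->E->refl->G->L'->F->R'->E->plug->E
Char 3 ('H'): step: R->6, L=6; H->plug->H->R->F->L->G->refl->E->L'->C->R'->G->plug->G
Char 4 ('E'): step: R->7, L=6; E->plug->E->R->G->L->F->refl->B->L'->A->R'->D->plug->D
Char 5 ('F'): step: R->0, L->7 (L advanced); F->plug->F->R->D->L->C->refl->A->L'->H->R'->C->plug->C
Char 6 ('G'): step: R->1, L=7; G->plug->G->R->D->L->C->refl->A->L'->H->R'->D->plug->D
Char 7 ('B'): step: R->2, L=7; B->plug->B->R->D->L->C->refl->A->L'->H->R'->E->plug->E
Char 8 ('H'): step: R->3, L=7; H->plug->H->R->E->L->F->refl->B->L'->C->R'->A->plug->A
Char 9 ('D'): step: R->4, L=7; D->plug->D->R->A->L->G->refl->E->L'->F->R'->C->plug->C
Char 10 ('D'): step: R->5, L=7; D->plug->D->R->B->L->D->refl->H->L'->G->R'->A->plug->A
Char 11 ('E'): step: R->6, L=7; E->plug->E->R->B->L->D->refl->H->L'->G->R'->B->plug->B
Char 12 ('H'): step: R->7, L=7; H->plug->H->R->C->L->B->refl->F->L'->E->R'->G->plug->G
Final: ciphertext=BEGDCDEACABG, RIGHT=7, LEFT=7

Answer: BEGDCDEACABG 7 7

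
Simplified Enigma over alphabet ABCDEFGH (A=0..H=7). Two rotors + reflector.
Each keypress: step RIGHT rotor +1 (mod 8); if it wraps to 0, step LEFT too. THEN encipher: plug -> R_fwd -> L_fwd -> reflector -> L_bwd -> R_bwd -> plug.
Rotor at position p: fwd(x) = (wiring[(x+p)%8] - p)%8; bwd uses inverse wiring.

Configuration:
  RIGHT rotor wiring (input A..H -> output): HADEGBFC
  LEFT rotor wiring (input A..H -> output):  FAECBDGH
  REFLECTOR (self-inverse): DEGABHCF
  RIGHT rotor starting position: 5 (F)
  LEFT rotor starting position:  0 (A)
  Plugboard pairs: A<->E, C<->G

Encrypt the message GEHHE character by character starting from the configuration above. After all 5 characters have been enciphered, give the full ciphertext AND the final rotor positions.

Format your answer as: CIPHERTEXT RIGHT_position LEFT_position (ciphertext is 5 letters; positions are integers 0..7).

Answer: AHEFA 2 1

Derivation:
Char 1 ('G'): step: R->6, L=0; G->plug->C->R->B->L->A->refl->D->L'->F->R'->E->plug->A
Char 2 ('E'): step: R->7, L=0; E->plug->A->R->D->L->C->refl->G->L'->G->R'->H->plug->H
Char 3 ('H'): step: R->0, L->1 (L advanced); H->plug->H->R->C->L->B->refl->E->L'->H->R'->A->plug->E
Char 4 ('H'): step: R->1, L=1; H->plug->H->R->G->L->G->refl->C->L'->E->R'->F->plug->F
Char 5 ('E'): step: R->2, L=1; E->plug->A->R->B->L->D->refl->A->L'->D->R'->E->plug->A
Final: ciphertext=AHEFA, RIGHT=2, LEFT=1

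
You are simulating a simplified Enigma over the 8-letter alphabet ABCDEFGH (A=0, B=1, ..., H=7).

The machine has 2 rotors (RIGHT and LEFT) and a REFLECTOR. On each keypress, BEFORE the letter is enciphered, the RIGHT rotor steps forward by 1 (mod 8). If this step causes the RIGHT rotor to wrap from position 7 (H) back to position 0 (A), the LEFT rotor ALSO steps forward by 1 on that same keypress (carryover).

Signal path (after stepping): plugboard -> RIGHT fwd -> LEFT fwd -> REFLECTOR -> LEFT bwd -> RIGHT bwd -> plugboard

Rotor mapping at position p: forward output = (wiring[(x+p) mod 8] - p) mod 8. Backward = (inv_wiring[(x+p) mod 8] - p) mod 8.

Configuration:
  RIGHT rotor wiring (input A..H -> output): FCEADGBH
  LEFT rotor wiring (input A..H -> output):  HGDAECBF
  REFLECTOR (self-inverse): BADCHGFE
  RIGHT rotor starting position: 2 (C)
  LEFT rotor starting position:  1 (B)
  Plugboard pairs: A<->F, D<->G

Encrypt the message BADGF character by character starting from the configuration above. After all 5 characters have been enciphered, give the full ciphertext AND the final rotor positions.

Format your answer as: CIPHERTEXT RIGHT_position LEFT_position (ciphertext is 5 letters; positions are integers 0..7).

Answer: DBFDD 7 1

Derivation:
Char 1 ('B'): step: R->3, L=1; B->plug->B->R->A->L->F->refl->G->L'->H->R'->G->plug->D
Char 2 ('A'): step: R->4, L=1; A->plug->F->R->G->L->E->refl->H->L'->C->R'->B->plug->B
Char 3 ('D'): step: R->5, L=1; D->plug->G->R->D->L->D->refl->C->L'->B->R'->A->plug->F
Char 4 ('G'): step: R->6, L=1; G->plug->D->R->E->L->B->refl->A->L'->F->R'->G->plug->D
Char 5 ('F'): step: R->7, L=1; F->plug->A->R->A->L->F->refl->G->L'->H->R'->G->plug->D
Final: ciphertext=DBFDD, RIGHT=7, LEFT=1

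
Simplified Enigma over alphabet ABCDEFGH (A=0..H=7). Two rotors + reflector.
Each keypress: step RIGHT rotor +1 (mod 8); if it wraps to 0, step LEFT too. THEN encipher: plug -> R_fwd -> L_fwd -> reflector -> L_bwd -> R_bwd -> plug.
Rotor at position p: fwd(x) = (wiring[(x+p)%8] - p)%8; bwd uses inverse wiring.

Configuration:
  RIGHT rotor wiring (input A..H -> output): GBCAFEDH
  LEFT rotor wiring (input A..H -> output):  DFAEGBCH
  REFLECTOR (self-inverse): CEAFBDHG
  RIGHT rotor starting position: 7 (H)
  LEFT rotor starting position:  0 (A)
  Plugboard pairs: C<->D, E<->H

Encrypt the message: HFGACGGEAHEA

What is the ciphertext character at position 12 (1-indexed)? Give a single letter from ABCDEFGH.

Char 1 ('H'): step: R->0, L->1 (L advanced); H->plug->E->R->F->L->B->refl->E->L'->A->R'->D->plug->C
Char 2 ('F'): step: R->1, L=1; F->plug->F->R->C->L->D->refl->F->L'->D->R'->E->plug->H
Char 3 ('G'): step: R->2, L=1; G->plug->G->R->E->L->A->refl->C->L'->H->R'->H->plug->E
Char 4 ('A'): step: R->3, L=1; A->plug->A->R->F->L->B->refl->E->L'->A->R'->D->plug->C
Char 5 ('C'): step: R->4, L=1; C->plug->D->R->D->L->F->refl->D->L'->C->R'->E->plug->H
Char 6 ('G'): step: R->5, L=1; G->plug->G->R->D->L->F->refl->D->L'->C->R'->C->plug->D
Char 7 ('G'): step: R->6, L=1; G->plug->G->R->H->L->C->refl->A->L'->E->R'->E->plug->H
Char 8 ('E'): step: R->7, L=1; E->plug->H->R->E->L->A->refl->C->L'->H->R'->B->plug->B
Char 9 ('A'): step: R->0, L->2 (L advanced); A->plug->A->R->G->L->B->refl->E->L'->C->R'->C->plug->D
Char 10 ('H'): step: R->1, L=2; H->plug->E->R->D->L->H->refl->G->L'->A->R'->A->plug->A
Char 11 ('E'): step: R->2, L=2; E->plug->H->R->H->L->D->refl->F->L'->F->R'->F->plug->F
Char 12 ('A'): step: R->3, L=2; A->plug->A->R->F->L->F->refl->D->L'->H->R'->H->plug->E

E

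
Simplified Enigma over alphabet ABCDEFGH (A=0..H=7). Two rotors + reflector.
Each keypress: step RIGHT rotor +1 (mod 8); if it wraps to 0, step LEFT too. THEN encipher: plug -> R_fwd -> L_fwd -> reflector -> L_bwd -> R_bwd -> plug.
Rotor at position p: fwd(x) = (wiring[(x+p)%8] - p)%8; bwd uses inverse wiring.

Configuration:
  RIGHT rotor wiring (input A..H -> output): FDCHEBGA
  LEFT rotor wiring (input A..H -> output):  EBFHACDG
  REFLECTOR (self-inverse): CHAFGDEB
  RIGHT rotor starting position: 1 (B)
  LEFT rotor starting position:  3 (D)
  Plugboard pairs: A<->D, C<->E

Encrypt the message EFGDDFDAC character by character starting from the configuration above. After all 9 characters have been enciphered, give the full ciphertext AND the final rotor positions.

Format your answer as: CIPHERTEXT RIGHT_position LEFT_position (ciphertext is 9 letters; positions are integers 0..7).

Char 1 ('E'): step: R->2, L=3; E->plug->C->R->C->L->H->refl->B->L'->F->R'->B->plug->B
Char 2 ('F'): step: R->3, L=3; F->plug->F->R->C->L->H->refl->B->L'->F->R'->E->plug->C
Char 3 ('G'): step: R->4, L=3; G->plug->G->R->G->L->G->refl->E->L'->A->R'->A->plug->D
Char 4 ('D'): step: R->5, L=3; D->plug->A->R->E->L->D->refl->F->L'->B->R'->B->plug->B
Char 5 ('D'): step: R->6, L=3; D->plug->A->R->A->L->E->refl->G->L'->G->R'->G->plug->G
Char 6 ('F'): step: R->7, L=3; F->plug->F->R->F->L->B->refl->H->L'->C->R'->G->plug->G
Char 7 ('D'): step: R->0, L->4 (L advanced); D->plug->A->R->F->L->F->refl->D->L'->H->R'->D->plug->A
Char 8 ('A'): step: R->1, L=4; A->plug->D->R->D->L->C->refl->A->L'->E->R'->H->plug->H
Char 9 ('C'): step: R->2, L=4; C->plug->E->R->E->L->A->refl->C->L'->D->R'->G->plug->G
Final: ciphertext=BCDBGGAHG, RIGHT=2, LEFT=4

Answer: BCDBGGAHG 2 4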